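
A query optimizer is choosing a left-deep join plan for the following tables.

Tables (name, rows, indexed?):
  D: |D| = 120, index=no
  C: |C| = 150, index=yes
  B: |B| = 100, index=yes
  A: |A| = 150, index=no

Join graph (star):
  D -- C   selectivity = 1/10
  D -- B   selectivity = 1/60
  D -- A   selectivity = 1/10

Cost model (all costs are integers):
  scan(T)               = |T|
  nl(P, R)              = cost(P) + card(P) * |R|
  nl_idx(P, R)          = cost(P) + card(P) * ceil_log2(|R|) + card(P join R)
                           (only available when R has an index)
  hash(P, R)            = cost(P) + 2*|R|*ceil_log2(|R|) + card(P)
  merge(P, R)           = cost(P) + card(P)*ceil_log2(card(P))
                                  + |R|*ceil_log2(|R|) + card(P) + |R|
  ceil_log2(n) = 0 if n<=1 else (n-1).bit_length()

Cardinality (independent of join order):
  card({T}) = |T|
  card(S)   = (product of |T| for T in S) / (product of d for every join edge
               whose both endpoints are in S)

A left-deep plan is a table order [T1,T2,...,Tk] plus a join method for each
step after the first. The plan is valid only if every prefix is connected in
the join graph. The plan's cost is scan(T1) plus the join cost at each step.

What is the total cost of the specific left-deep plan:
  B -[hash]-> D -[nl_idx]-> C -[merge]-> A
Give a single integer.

46830

step 1: scan B: cost=100, card=100
step 2: join D via hash
    card(P join D) = 100*120/(60) = 200
    cost = 100 + 2*120*7 + 100 = 1880
step 3: join C via nl_idx
    card(P join C) = 200*150/(10) = 3000
    cost = 1880 + 200*8 + 3000 = 6480
step 4: join A via merge
    card(P join A) = 3000*150/(10) = 45000
    cost = 6480 + 3000*12 + 150*8 + 3000 + 150 = 46830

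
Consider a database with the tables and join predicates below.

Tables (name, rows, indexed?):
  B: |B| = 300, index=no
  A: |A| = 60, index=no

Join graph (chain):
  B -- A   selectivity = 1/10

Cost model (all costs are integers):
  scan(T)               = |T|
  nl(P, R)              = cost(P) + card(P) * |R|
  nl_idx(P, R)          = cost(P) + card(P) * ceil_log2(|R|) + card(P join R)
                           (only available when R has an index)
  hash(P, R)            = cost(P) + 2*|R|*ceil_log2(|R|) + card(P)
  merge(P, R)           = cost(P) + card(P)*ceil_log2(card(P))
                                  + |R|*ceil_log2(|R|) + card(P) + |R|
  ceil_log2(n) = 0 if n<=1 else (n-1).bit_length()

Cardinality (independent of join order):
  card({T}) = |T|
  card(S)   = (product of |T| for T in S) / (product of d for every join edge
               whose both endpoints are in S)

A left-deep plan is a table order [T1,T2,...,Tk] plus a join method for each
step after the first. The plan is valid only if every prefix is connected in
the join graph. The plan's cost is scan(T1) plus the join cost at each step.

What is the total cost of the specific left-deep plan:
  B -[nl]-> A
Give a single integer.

18300

step 1: scan B: cost=300, card=300
step 2: join A via nl
    card(P join A) = 300*60/(10) = 1800
    cost = 300 + 300*60 = 18300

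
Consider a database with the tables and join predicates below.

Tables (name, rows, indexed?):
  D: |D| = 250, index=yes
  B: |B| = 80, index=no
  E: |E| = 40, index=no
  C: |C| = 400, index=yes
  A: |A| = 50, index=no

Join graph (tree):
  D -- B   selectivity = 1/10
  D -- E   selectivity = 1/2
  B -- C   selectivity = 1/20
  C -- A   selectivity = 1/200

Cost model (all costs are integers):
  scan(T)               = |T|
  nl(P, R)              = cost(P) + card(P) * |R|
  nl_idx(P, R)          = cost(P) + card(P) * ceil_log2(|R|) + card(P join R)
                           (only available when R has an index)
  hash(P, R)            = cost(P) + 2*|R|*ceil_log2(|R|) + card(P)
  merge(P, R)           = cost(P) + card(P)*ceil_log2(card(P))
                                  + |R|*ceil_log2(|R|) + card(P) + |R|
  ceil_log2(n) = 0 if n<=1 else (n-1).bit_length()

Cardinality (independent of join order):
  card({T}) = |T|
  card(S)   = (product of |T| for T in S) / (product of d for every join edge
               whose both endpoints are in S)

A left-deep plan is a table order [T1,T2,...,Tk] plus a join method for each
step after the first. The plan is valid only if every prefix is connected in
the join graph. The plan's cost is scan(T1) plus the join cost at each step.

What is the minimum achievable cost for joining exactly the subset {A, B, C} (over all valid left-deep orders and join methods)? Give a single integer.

1820

Selinger DP over subsets of {A,B,C}:
  {B}: scan cost=80, card=80
  {C}: scan cost=400, card=400
  {A}: scan cost=50, card=50
  {BC}: card=1600; try (B,hash)→1920, (C,nl_idx)→2400, (C,merge)→4720, (B,merge)→5040, (C,hash)→7360, (C,nl)→32080 …(+1); best=1920 via (B,hash)
  {AC}: card=100; try (C,nl_idx)→600, (A,hash)→1400, (C,merge)→4400, (A,merge)→4750, (C,hash)→7300, (C,nl)→20050 …(+1); best=600 via (C,nl_idx)
  {ABC}: card=400; try (B,hash)→1820, (B,merge)→2040, (A,hash)→4120, (B,nl)→8600, (A,merge)→21470, (A,nl)→81920; best=1820 via (B,hash)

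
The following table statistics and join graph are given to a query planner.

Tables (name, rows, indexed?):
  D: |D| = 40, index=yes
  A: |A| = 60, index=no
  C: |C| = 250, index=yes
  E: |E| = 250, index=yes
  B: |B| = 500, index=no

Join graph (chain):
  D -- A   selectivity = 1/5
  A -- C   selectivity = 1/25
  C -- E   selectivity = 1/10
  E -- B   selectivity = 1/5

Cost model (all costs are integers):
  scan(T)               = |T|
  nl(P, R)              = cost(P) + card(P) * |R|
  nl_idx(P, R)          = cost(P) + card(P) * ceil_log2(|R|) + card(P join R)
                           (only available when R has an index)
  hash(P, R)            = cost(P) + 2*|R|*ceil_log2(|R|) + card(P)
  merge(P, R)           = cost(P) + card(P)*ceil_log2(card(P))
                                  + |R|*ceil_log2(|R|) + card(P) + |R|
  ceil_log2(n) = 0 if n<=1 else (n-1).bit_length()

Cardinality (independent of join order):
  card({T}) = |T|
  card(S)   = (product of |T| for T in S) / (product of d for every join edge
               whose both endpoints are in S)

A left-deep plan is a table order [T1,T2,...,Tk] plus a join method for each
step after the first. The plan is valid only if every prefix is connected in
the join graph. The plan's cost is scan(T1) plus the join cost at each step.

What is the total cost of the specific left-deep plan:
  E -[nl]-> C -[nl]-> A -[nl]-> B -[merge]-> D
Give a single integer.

40938030

step 1: scan E: cost=250, card=250
step 2: join C via nl
    card(P join C) = 250*250/(10) = 6250
    cost = 250 + 250*250 = 62750
step 3: join A via nl
    card(P join A) = 6250*60/(25) = 15000
    cost = 62750 + 6250*60 = 437750
step 4: join B via nl
    card(P join B) = 15000*500/(5) = 1500000
    cost = 437750 + 15000*500 = 7937750
step 5: join D via merge
    card(P join D) = 1500000*40/(5) = 12000000
    cost = 7937750 + 1500000*21 + 40*6 + 1500000 + 40 = 40938030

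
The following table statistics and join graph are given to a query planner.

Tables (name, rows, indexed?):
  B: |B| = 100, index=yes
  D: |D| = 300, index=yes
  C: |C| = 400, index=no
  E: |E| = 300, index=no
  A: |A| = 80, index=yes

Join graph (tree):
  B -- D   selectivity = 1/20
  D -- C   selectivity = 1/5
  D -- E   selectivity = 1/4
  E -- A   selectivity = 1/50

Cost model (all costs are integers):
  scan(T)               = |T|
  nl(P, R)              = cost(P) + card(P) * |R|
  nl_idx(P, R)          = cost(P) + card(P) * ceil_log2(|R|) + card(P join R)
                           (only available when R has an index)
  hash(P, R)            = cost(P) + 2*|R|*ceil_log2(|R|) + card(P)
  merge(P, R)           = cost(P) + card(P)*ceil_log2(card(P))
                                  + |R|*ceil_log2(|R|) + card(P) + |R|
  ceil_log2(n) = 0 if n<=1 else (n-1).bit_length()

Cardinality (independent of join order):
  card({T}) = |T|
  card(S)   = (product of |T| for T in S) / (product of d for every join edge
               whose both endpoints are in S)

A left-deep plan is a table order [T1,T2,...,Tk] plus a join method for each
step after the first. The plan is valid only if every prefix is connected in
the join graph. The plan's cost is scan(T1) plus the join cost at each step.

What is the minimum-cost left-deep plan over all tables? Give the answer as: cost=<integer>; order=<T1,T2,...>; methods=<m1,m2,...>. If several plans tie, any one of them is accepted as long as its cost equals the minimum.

cost=232200; order=E,A,D,B,C; methods=hash,hash,hash,hash

Selinger DP (subsets sized 1..n):
  {B}: scan cost=100, card=100
  {D}: scan cost=300, card=300
  {C}: scan cost=400, card=400
  {E}: scan cost=300, card=300
  {A}: scan cost=80, card=80
  {BD}: card=1500; try (B,hash)→2000, (D,nl_idx)→2500, (D,merge)→3900, (B,nl_idx)→3900, (B,merge)→4100, (D,hash)→5600 …(+2); best=2000 via (B,hash)
  {CD}: card=24000; try (D,hash)→6200, (C,merge)→7300, (D,merge)→7400, (C,hash)→7800, (D,nl_idx)→28000, (C,nl)→120300 …(+1); best=6200 via (D,hash)
  {DE}: card=22500; try (E,hash)→6000, (D,hash)→6000, (E,merge)→6300, (D,merge)→6300, (D,nl_idx)→25500, (E,nl)→90300 …(+1); best=6000 via (E,hash)
  {AE}: card=480; try (A,hash)→1720, (A,nl_idx)→2880, (E,merge)→3720, (A,merge)→3940, (E,hash)→5560, (E,nl)→24080 …(+1); best=1720 via (A,hash)
  {BCD}: card=120000; try (C,hash)→10700, (C,merge)→24000, (B,hash)→31600, (B,nl_idx)→294200, (B,merge)→391000, (C,nl)→602000 …(+1); best=10700 via (C,hash)
  {BDE}: card=112500; try (E,hash)→8900, (E,merge)→23000, (B,hash)→29900, (B,nl_idx)→276000, (B,merge)→366800, (E,nl)→452000 …(+1); best=8900 via (E,hash)
  {CDE}: card=1800000; try (E,hash)→35600, (C,hash)→35700, (C,merge)→370000, (E,merge)→393200, (E,nl)→7206200, (C,nl)→9006000; best=35600 via (E,hash)
  {ADE}: card=36000; try (D,hash)→7600, (D,merge)→9520, (A,hash)→29620, (D,nl_idx)→42040, (D,nl)→145720, (A,nl_idx)→199500 …(+2); best=7600 via (D,hash)
  {BCDE}: card=9000000; try (C,hash)→128600, (E,hash)→136100, (B,hash)→1837000, (C,merge)→2037900, (E,merge)→2173700, (B,nl_idx)→21635600 …(+4); best=128600 via (C,hash)
  {ABDE}: card=180000; try (B,hash)→45000, (A,hash)→122520, (B,nl_idx)→439600, (B,merge)→620400, (A,nl_idx)→976400, (A,merge)→2034540 …(+2); best=45000 via (B,hash)
  {ACDE}: card=2880000; try (C,hash)→50800, (C,merge)→623600, (A,hash)→1836720, (C,nl)→14407600, (A,nl_idx)→15515600, (A,merge)→39636240 …(+1); best=50800 via (C,hash)
  {ABCDE}: card=14400000; try (C,hash)→232200, (B,hash)→2932200, (C,merge)→3469000, (A,hash)→9129720, (B,nl_idx)→34610800, (B,merge)→66291600 …(+5); best=232200 via (C,hash)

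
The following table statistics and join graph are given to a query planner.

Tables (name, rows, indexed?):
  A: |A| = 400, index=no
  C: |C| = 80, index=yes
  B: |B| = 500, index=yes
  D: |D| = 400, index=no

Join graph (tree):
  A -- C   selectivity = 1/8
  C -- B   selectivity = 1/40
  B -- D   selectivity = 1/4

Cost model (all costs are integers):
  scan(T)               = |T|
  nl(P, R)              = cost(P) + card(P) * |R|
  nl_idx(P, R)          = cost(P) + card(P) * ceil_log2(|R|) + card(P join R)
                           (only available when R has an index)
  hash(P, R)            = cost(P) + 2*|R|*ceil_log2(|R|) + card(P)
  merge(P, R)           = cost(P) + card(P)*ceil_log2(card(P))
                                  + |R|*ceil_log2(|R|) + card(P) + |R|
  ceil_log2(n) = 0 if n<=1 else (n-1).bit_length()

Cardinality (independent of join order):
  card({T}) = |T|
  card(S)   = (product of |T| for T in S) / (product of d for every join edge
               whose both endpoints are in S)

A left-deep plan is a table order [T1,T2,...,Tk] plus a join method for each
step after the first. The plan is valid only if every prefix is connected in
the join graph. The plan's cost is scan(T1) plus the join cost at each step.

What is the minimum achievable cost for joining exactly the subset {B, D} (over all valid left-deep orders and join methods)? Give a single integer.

8200

Selinger DP over subsets of {B,D}:
  {B}: scan cost=500, card=500
  {D}: scan cost=400, card=400
  {BD}: card=50000; try (D,hash)→8200, (B,merge)→9400, (D,merge)→9500, (B,hash)→9800, (B,nl_idx)→54000, (B,nl)→200400 …(+1); best=8200 via (D,hash)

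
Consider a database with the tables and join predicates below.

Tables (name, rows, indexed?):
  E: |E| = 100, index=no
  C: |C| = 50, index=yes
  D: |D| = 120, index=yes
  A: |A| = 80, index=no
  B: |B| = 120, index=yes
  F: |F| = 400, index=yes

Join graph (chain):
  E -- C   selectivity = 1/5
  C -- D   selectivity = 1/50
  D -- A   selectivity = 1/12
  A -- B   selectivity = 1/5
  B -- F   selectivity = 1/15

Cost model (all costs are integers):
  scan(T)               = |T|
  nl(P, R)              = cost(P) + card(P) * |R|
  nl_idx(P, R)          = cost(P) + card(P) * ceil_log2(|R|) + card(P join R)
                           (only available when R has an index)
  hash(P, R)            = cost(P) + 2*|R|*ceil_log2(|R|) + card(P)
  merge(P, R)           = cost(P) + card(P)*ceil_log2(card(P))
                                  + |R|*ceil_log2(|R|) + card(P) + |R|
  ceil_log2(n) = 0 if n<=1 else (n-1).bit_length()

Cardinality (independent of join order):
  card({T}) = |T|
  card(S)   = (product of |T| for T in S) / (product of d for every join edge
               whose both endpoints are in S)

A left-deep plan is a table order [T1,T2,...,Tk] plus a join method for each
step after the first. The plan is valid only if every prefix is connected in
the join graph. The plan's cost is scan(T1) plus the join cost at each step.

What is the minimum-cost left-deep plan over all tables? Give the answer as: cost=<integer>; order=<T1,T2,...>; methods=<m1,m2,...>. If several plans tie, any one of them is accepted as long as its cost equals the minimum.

cost=412840; order=C,D,A,E,B,F; methods=nl_idx,hash,hash,hash,hash

Selinger DP (subsets sized 1..n):
  {E}: scan cost=100, card=100
  {C}: scan cost=50, card=50
  {D}: scan cost=120, card=120
  {A}: scan cost=80, card=80
  {B}: scan cost=120, card=120
  {F}: scan cost=400, card=400
  {CE}: card=1000; try (C,hash)→800, (E,merge)→1200, (C,merge)→1250, (E,hash)→1500, (C,nl_idx)→1700, (E,nl)→5050 …(+1); best=800 via (C,hash)
  {CD}: card=120; try (D,nl_idx)→520, (C,hash)→840, (C,nl_idx)→960, (D,merge)→1360, (C,merge)→1430, (D,hash)→1780 …(+2); best=520 via (D,nl_idx)
  {AD}: card=800; try (A,hash)→1360, (D,nl_idx)→1440, (D,merge)→1680, (A,merge)→1720, (D,hash)→1840, (D,nl)→9680 …(+1); best=1360 via (A,hash)
  {AB}: card=1920; try (A,hash)→1360, (B,merge)→1680, (A,merge)→1720, (B,hash)→1840, (B,nl_idx)→2560, (B,nl)→9680 …(+1); best=1360 via (A,hash)
  {BF}: card=3200; try (B,hash)→2480, (F,nl_idx)→4400, (F,merge)→5080, (B,merge)→5360, (B,nl_idx)→6400, (F,hash)→7440 …(+2); best=2480 via (B,hash)
  {CDE}: card=2400; try (E,hash)→2040, (E,merge)→2280, (D,hash)→3480, (D,nl_idx)→10200, (E,nl)→12520, (D,merge)→12760 …(+1); best=2040 via (E,hash)
  {ACD}: card=800; try (A,hash)→1760, (A,merge)→2120, (C,hash)→2760, (C,nl_idx)→6960, (A,nl)→10120, (C,merge)→10510 …(+1); best=1760 via (A,hash)
  {ABD}: card=19200; try (B,hash)→3840, (D,hash)→4960, (B,merge)→11120, (D,merge)→25360, (B,nl_idx)→26160, (D,nl_idx)→34000 …(+2); best=3840 via (B,hash)
  {ABF}: card=51200; try (A,hash)→6800, (F,hash)→10480, (F,merge)→28400, (A,merge)→44720, (F,nl_idx)→69840, (A,nl)→258480 …(+1); best=6800 via (A,hash)
  {ACDE}: card=16000; try (E,hash)→3960, (A,hash)→5560, (E,merge)→11360, (A,merge)→33880, (E,nl)→81760, (A,nl)→194040; best=3960 via (E,hash)
  {ABCD}: card=19200; try (B,hash)→4240, (B,merge)→11520, (C,hash)→23640, (B,nl_idx)→26560, (B,nl)→97760, (C,nl_idx)→138240 …(+2); best=4240 via (B,hash)
  {ABDF}: card=512000; try (F,hash)→30240, (D,hash)→59680, (F,merge)→315040, (F,nl_idx)→688640, (D,nl_idx)→877200, (D,merge)→878160 …(+2); best=30240 via (F,hash)
  {ABCDE}: card=384000; try (B,hash)→21640, (E,hash)→24840, (B,merge)→244920, (E,merge)→312240, (B,nl_idx)→499960, (B,nl)→1923960 …(+1); best=21640 via (B,hash)
  {ABCDF}: card=512000; try (F,hash)→30640, (F,merge)→315440, (C,hash)→542840, (F,nl_idx)→689040, (C,nl_idx)→3614240, (F,nl)→7684240 …(+2); best=30640 via (F,hash)
  {ABCDEF}: card=10240000; try (F,hash)→412840, (E,hash)→544040, (F,merge)→7705640, (E,merge)→10271440, (F,nl_idx)→13717640, (E,nl)→51230640 …(+1); best=412840 via (F,hash)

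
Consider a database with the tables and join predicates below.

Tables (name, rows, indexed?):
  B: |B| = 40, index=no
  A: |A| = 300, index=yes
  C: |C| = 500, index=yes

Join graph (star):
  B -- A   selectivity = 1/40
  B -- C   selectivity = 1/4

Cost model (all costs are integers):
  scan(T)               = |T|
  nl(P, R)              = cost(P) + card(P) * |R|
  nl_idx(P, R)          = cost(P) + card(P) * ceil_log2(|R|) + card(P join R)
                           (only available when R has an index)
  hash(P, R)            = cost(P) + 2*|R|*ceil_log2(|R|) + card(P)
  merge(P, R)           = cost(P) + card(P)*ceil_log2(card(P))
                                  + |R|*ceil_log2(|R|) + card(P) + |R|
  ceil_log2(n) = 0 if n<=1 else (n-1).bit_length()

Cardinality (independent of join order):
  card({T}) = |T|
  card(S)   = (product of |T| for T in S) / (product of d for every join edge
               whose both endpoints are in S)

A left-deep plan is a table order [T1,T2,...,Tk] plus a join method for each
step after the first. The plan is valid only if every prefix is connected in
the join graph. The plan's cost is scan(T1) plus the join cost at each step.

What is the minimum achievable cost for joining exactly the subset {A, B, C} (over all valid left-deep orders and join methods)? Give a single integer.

8700

Selinger DP over subsets of {A,B,C}:
  {B}: scan cost=40, card=40
  {A}: scan cost=300, card=300
  {C}: scan cost=500, card=500
  {AB}: card=300; try (A,nl_idx)→700, (B,hash)→1080, (A,merge)→3320, (B,merge)→3580, (A,hash)→5480, (A,nl)→12040 …(+1); best=700 via (A,nl_idx)
  {BC}: card=5000; try (B,hash)→1480, (C,merge)→5320, (C,nl_idx)→5400, (B,merge)→5780, (C,hash)→9080, (C,nl)→20040 …(+1); best=1480 via (B,hash)
  {ABC}: card=37500; try (C,merge)→8700, (C,hash)→10000, (A,hash)→11880, (C,nl_idx)→40900, (A,merge)→74480, (A,nl_idx)→83980 …(+2); best=8700 via (C,merge)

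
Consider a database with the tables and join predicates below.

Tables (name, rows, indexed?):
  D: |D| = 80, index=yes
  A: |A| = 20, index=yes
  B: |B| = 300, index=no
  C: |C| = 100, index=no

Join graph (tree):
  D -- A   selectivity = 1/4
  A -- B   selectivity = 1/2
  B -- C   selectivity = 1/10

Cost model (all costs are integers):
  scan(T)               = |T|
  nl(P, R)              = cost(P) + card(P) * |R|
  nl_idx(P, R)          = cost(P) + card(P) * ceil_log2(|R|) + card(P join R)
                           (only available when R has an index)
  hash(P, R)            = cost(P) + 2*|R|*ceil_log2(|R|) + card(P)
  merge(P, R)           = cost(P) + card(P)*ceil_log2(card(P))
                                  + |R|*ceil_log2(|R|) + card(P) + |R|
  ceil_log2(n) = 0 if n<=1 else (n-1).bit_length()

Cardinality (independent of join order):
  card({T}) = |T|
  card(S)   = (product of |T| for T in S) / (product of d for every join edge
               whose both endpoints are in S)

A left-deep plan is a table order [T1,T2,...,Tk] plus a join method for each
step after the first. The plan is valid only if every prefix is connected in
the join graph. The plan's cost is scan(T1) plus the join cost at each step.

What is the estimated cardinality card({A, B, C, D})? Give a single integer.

600000

Tables in S: A(20), B(300), C(100), D(80)
Edges inside S: D-A(d=4), A-B(d=2), B-C(d=10)
numerator = 20 * 300 * 100 * 80 = 48000000
denominator = 4 * 2 * 10 = 80
card(S) = 48000000 / 80 = 600000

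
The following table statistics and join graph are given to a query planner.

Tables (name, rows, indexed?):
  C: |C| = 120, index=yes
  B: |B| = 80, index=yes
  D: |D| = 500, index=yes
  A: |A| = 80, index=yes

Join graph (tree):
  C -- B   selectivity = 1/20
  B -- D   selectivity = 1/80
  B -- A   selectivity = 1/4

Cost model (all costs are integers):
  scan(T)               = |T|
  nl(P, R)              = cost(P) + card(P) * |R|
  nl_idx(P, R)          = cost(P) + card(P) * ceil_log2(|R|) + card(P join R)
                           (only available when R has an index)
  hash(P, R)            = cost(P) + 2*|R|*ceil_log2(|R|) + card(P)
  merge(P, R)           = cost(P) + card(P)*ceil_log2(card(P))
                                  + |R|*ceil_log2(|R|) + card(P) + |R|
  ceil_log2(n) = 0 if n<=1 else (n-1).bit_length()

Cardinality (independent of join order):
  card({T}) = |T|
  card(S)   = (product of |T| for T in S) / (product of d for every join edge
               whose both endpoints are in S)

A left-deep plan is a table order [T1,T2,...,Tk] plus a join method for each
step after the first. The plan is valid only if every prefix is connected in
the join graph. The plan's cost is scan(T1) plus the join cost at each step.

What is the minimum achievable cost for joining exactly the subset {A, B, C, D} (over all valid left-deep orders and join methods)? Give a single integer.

7600

Selinger DP over subsets of {A,B,C,D}:
  {C}: scan cost=120, card=120
  {B}: scan cost=80, card=80
  {D}: scan cost=500, card=500
  {A}: scan cost=80, card=80
  {BC}: card=480; try (C,nl_idx)→1120, (B,hash)→1360, (B,nl_idx)→1440, (C,merge)→1680, (B,merge)→1720, (C,hash)→1840 …(+2); best=1120 via (C,nl_idx)
  {BD}: card=500; try (D,nl_idx)→1300, (B,hash)→2120, (B,nl_idx)→4500, (D,merge)→5720, (B,merge)→6140, (D,hash)→9160 …(+2); best=1300 via (D,nl_idx)
  {AB}: card=1600; try (B,hash)→1280, (A,hash)→1280, (B,merge)→1360, (A,merge)→1360, (B,nl_idx)→2240, (A,nl_idx)→2240 …(+2); best=1280 via (B,hash)
  {BCD}: card=3000; try (C,hash)→3480, (C,merge)→7260, (C,nl_idx)→7800, (D,nl_idx)→8440, (D,hash)→10600, (D,merge)→10920 …(+2); best=3480 via (C,hash)
  {ABC}: card=9600; try (A,hash)→2720, (C,hash)→4560, (A,merge)→6560, (A,nl_idx)→14080, (C,merge)→21440, (C,nl_idx)→22080 …(+2); best=2720 via (A,hash)
  {ABD}: card=10000; try (A,hash)→2920, (A,merge)→6940, (D,hash)→11880, (A,nl_idx)→14800, (D,merge)→25480, (D,nl_idx)→25680 …(+2); best=2920 via (A,hash)
  {ABCD}: card=60000; try (A,hash)→7600, (C,hash)→14600, (D,hash)→21320, (A,merge)→43120, (A,nl_idx)→84480, (C,nl_idx)→132920 …(+6); best=7600 via (A,hash)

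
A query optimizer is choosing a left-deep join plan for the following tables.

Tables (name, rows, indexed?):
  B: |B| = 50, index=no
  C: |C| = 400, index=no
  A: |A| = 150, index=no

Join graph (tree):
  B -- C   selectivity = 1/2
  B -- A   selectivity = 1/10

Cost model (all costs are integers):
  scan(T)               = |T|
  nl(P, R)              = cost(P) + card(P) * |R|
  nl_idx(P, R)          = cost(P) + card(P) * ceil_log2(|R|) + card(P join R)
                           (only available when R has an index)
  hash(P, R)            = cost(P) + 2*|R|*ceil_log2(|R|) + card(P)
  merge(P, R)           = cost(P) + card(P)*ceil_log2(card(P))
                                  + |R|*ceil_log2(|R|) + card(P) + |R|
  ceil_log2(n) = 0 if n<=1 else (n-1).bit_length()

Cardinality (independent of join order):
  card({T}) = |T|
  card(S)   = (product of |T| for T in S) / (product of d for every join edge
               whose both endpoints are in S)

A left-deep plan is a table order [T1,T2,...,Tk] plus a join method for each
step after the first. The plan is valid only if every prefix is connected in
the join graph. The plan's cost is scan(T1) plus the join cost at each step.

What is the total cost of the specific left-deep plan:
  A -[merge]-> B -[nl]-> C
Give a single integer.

301850

step 1: scan A: cost=150, card=150
step 2: join B via merge
    card(P join B) = 150*50/(10) = 750
    cost = 150 + 150*8 + 50*6 + 150 + 50 = 1850
step 3: join C via nl
    card(P join C) = 750*400/(2) = 150000
    cost = 1850 + 750*400 = 301850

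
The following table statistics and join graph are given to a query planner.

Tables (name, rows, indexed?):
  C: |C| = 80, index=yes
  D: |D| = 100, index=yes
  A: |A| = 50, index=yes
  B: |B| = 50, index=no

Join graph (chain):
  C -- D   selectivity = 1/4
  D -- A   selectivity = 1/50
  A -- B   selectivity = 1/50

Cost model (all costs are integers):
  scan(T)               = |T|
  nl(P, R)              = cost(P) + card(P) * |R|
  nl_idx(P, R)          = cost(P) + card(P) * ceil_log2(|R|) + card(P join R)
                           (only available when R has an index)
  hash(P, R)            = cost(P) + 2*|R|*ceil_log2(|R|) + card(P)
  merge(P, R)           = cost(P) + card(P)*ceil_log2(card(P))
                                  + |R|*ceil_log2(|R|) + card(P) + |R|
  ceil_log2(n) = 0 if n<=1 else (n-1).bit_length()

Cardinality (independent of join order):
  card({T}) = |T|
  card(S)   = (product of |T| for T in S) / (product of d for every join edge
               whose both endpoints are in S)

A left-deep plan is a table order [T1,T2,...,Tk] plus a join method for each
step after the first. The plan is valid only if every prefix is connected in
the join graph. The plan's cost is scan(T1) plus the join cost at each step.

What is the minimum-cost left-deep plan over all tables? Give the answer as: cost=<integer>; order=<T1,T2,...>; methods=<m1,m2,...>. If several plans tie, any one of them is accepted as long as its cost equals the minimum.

cost=2070; order=B,A,D,C; methods=nl_idx,nl_idx,hash

Selinger DP (subsets sized 1..n):
  {C}: scan cost=80, card=80
  {D}: scan cost=100, card=100
  {A}: scan cost=50, card=50
  {B}: scan cost=50, card=50
  {CD}: card=2000; try (C,hash)→1320, (D,merge)→1520, (C,merge)→1540, (D,hash)→1560, (D,nl_idx)→2640, (C,nl_idx)→2800 …(+2); best=1320 via (C,hash)
  {AD}: card=100; try (D,nl_idx)→500, (A,hash)→800, (A,nl_idx)→800, (D,merge)→1200, (A,merge)→1250, (D,hash)→1500 …(+2); best=500 via (D,nl_idx)
  {AB}: card=50; try (A,nl_idx)→400, (B,hash)→700, (A,hash)→700, (B,merge)→750, (A,merge)→750, (B,nl)→2550 …(+1); best=400 via (A,nl_idx)
  {ACD}: card=2000; try (C,hash)→1720, (C,merge)→1940, (C,nl_idx)→3200, (A,hash)→3920, (C,nl)→8500, (A,nl_idx)→15320 …(+2); best=1720 via (C,hash)
  {ABD}: card=100; try (D,nl_idx)→850, (B,hash)→1200, (D,merge)→1550, (B,merge)→1650, (D,hash)→1850, (D,nl)→5400 …(+1); best=850 via (D,nl_idx)
  {ABCD}: card=2000; try (C,hash)→2070, (C,merge)→2290, (C,nl_idx)→3550, (B,hash)→4320, (C,nl)→8850, (B,merge)→26070 …(+1); best=2070 via (C,hash)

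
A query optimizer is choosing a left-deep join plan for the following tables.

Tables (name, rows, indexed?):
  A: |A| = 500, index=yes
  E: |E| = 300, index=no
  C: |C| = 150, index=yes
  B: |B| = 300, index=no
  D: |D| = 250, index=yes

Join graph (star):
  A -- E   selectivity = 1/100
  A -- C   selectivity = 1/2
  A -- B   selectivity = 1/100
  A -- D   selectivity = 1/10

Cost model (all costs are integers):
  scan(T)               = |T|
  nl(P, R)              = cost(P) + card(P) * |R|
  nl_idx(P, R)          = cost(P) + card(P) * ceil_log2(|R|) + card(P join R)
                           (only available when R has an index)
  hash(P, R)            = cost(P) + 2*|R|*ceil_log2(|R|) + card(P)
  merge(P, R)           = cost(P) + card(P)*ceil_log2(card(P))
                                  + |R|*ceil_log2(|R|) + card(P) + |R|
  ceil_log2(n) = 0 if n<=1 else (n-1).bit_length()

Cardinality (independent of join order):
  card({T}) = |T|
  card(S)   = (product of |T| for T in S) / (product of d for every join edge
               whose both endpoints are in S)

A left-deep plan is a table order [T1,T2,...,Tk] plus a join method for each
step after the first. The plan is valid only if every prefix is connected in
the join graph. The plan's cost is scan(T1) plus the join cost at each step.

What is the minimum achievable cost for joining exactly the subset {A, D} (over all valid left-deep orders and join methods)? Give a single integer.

Selinger DP over subsets of {A,D}:
  {A}: scan cost=500, card=500
  {D}: scan cost=250, card=250
  {AD}: card=12500; try (D,hash)→5000, (A,merge)→7500, (D,merge)→7750, (A,hash)→9500, (A,nl_idx)→15000, (D,nl_idx)→17000 …(+2); best=5000 via (D,hash)

5000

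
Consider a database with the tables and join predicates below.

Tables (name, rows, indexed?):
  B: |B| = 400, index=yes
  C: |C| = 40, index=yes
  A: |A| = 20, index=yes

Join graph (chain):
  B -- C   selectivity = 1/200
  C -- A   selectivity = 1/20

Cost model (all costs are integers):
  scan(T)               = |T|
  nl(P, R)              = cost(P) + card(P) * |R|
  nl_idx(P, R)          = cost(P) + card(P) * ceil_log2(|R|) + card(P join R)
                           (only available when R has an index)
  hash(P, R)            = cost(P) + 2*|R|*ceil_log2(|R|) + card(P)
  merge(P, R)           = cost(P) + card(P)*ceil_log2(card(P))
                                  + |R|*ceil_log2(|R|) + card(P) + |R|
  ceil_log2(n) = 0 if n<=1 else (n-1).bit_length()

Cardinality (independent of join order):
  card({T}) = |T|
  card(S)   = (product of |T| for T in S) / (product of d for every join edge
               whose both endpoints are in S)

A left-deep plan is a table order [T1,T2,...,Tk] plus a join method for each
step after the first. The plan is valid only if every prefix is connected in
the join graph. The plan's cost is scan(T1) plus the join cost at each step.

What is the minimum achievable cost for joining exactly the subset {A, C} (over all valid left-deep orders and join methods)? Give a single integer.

180

Selinger DP over subsets of {A,C}:
  {C}: scan cost=40, card=40
  {A}: scan cost=20, card=20
  {AC}: card=40; try (C,nl_idx)→180, (A,hash)→280, (A,nl_idx)→280, (C,merge)→420, (A,merge)→440, (C,hash)→520 …(+2); best=180 via (C,nl_idx)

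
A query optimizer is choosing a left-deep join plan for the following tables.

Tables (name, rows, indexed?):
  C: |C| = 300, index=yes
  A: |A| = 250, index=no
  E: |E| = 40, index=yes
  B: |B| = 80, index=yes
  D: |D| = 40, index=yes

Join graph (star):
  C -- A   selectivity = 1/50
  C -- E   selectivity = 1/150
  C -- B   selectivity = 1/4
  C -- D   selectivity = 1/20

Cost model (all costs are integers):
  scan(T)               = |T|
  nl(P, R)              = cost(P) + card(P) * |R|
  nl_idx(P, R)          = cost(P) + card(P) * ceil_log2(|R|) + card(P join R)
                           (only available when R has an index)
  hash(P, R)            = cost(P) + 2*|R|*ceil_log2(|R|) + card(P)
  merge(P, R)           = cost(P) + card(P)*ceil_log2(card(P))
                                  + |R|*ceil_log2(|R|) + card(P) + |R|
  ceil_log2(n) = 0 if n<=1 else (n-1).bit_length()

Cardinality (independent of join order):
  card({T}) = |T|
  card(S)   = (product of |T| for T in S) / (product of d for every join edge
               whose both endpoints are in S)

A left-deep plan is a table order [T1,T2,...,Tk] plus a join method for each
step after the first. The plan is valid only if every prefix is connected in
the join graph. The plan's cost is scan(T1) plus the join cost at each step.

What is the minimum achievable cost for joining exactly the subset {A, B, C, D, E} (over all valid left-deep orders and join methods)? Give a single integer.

6170

Selinger DP over subsets of {A,B,C,D,E}:
  {C}: scan cost=300, card=300
  {A}: scan cost=250, card=250
  {E}: scan cost=40, card=40
  {B}: scan cost=80, card=80
  {D}: scan cost=40, card=40
  {AC}: card=1500; try (C,nl_idx)→4000, (A,hash)→4600, (C,merge)→5500, (A,merge)→5550, (C,hash)→5900, (C,nl)→75250 …(+1); best=4000 via (C,nl_idx)
  {CE}: card=80; try (C,nl_idx)→480, (E,hash)→1080, (E,nl_idx)→2180, (C,merge)→3320, (E,merge)→3580, (C,hash)→5480 …(+2); best=480 via (C,nl_idx)
  {BC}: card=6000; try (B,hash)→1720, (C,merge)→3720, (B,merge)→3940, (C,hash)→5560, (C,nl_idx)→6800, (B,nl_idx)→8400 …(+2); best=1720 via (B,hash)
  {CD}: card=600; try (C,nl_idx)→1000, (D,hash)→1080, (D,nl_idx)→2700, (C,merge)→3320, (D,merge)→3580, (C,hash)→5480 …(+2); best=1000 via (C,nl_idx)
  {ACE}: card=400; try (A,merge)→3370, (A,hash)→4560, (E,hash)→5980, (E,nl_idx)→13400, (A,nl)→20480, (E,merge)→22280 …(+1); best=3370 via (A,merge)
  {ABC}: card=30000; try (B,hash)→6620, (A,hash)→11720, (B,merge)→22640, (B,nl_idx)→44500, (A,merge)→87970, (B,nl)→124000 …(+1); best=6620 via (B,hash)
  {ACD}: card=3000; try (A,hash)→5600, (D,hash)→5980, (A,merge)→9850, (D,nl_idx)→16000, (D,merge)→22280, (D,nl)→64000 …(+1); best=5600 via (A,hash)
  {BCE}: card=1600; try (B,hash)→1680, (B,merge)→1760, (B,nl_idx)→2640, (B,nl)→6880, (E,hash)→8200, (E,nl_idx)→39320 …(+2); best=1680 via (B,hash)
  {CDE}: card=160; try (D,hash)→1040, (D,nl_idx)→1120, (D,merge)→1400, (E,hash)→2080, (D,nl)→3680, (E,nl_idx)→4760 …(+2); best=1040 via (D,hash)
  {BCD}: card=12000; try (B,hash)→2720, (D,hash)→8200, (B,merge)→8240, (B,nl_idx)→17200, (B,nl)→49000, (D,nl_idx)→49720 …(+2); best=2720 via (B,hash)
  {ABCE}: card=8000; try (B,hash)→4890, (A,hash)→7280, (B,merge)→8010, (B,nl_idx)→14170, (A,merge)→23130, (B,nl)→35370 …(+5); best=4890 via (B,hash)
  {ACDE}: card=800; try (D,hash)→4250, (A,merge)→4730, (A,hash)→5200, (D,nl_idx)→6570, (D,merge)→7650, (E,hash)→9080 …(+5); best=4250 via (D,hash)
  {ABCD}: card=60000; try (B,hash)→9720, (A,hash)→18720, (D,hash)→37100, (B,merge)→45240, (B,nl_idx)→86600, (A,merge)→184970 …(+5); best=9720 via (B,hash)
  {BCDE}: card=3200; try (B,hash)→2320, (B,merge)→3120, (D,hash)→3760, (B,nl_idx)→5360, (B,nl)→13840, (D,nl_idx)→14480 …(+6); best=2320 via (B,hash)
  {ABCDE}: card=16000; try (B,hash)→6170, (A,hash)→9520, (D,hash)→13370, (B,merge)→13690, (B,nl_idx)→25850, (A,merge)→46170 …(+9); best=6170 via (B,hash)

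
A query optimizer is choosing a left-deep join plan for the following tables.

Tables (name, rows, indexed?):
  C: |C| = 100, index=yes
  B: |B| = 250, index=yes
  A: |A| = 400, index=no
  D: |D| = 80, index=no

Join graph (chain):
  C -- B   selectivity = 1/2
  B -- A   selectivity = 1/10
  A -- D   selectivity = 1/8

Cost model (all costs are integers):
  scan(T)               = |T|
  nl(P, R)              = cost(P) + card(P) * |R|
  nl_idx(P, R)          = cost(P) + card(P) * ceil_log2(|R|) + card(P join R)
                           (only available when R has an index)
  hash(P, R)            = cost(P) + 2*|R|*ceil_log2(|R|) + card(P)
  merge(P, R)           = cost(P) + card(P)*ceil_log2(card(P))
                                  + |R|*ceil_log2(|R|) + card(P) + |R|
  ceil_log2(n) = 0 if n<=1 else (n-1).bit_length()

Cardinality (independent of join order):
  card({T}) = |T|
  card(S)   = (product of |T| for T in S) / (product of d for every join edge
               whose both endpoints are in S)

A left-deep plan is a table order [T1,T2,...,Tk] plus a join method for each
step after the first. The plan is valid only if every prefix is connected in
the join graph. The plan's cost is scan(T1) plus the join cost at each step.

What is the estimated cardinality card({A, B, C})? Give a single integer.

500000

Tables in S: A(400), B(250), C(100)
Edges inside S: C-B(d=2), B-A(d=10)
numerator = 400 * 250 * 100 = 10000000
denominator = 2 * 10 = 20
card(S) = 10000000 / 20 = 500000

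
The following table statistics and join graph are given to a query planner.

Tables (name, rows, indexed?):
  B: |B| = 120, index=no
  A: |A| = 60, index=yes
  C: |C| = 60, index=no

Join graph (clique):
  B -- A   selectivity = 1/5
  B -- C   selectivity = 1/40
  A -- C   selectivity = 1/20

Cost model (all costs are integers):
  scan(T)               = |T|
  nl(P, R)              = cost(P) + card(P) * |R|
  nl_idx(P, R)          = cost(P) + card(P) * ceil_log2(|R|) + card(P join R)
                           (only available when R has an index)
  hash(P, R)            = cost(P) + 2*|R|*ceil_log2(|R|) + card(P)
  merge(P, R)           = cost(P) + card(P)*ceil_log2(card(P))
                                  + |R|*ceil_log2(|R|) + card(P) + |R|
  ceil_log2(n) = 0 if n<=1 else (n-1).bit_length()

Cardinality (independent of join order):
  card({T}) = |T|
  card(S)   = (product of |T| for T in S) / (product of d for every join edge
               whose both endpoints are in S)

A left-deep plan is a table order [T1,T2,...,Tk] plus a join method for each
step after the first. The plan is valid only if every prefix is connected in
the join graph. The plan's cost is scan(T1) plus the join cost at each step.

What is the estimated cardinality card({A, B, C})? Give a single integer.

108

Tables in S: A(60), B(120), C(60)
Edges inside S: B-A(d=5), B-C(d=40), A-C(d=20)
numerator = 60 * 120 * 60 = 432000
denominator = 5 * 40 * 20 = 4000
card(S) = 432000 / 4000 = 108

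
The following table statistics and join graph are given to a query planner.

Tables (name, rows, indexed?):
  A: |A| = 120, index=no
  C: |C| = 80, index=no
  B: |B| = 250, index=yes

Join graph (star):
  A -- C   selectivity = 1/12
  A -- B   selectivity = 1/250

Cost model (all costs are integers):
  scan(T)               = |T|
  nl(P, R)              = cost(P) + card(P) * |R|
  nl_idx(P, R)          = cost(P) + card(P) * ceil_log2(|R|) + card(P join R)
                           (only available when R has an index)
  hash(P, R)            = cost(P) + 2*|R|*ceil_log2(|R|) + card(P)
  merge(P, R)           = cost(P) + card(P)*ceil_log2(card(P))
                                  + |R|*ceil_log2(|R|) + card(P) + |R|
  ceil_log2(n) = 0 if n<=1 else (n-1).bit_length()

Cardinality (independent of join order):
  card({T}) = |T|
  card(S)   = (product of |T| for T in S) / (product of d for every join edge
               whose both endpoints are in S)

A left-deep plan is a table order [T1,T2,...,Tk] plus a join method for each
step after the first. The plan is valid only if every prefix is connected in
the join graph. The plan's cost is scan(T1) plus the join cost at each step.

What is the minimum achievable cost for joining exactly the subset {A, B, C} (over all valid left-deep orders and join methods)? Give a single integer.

2440

Selinger DP over subsets of {A,B,C}:
  {A}: scan cost=120, card=120
  {C}: scan cost=80, card=80
  {B}: scan cost=250, card=250
  {AC}: card=800; try (C,hash)→1360, (A,merge)→1680, (C,merge)→1720, (A,hash)→1840, (A,nl)→9680, (C,nl)→9720; best=1360 via (C,hash)
  {AB}: card=120; try (B,nl_idx)→1200, (A,hash)→2180, (B,merge)→3330, (A,merge)→3460, (B,hash)→4240, (B,nl)→30120 …(+1); best=1200 via (B,nl_idx)
  {ABC}: card=800; try (C,hash)→2440, (C,merge)→2800, (B,hash)→6160, (B,nl_idx)→8560, (C,nl)→10800, (B,merge)→12410 …(+1); best=2440 via (C,hash)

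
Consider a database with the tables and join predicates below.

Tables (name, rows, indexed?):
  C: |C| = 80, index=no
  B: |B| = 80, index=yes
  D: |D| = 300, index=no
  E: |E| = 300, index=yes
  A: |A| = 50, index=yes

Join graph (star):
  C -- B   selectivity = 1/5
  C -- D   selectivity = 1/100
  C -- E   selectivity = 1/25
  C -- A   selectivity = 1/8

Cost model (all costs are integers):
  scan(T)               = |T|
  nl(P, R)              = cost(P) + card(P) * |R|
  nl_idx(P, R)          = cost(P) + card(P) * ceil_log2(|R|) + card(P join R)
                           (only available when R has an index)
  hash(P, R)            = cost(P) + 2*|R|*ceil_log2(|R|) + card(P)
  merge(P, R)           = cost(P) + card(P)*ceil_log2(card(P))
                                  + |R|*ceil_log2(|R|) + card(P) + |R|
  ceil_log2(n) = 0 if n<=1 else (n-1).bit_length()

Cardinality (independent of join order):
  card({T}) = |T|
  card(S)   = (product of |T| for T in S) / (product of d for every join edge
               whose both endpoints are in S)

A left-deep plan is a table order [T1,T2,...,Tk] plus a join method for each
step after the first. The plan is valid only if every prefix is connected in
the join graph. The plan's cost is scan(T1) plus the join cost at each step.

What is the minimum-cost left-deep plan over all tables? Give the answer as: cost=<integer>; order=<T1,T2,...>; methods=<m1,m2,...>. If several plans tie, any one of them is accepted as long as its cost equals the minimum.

Selinger DP (subsets sized 1..n):
  {C}: scan cost=80, card=80
  {B}: scan cost=80, card=80
  {D}: scan cost=300, card=300
  {E}: scan cost=300, card=300
  {A}: scan cost=50, card=50
  {BC}: card=1280; try (C,hash)→1280, (B,hash)→1280, (C,merge)→1360, (B,merge)→1360, (B,nl_idx)→1920, (C,nl)→6480 …(+1); best=1280 via (C,hash)
  {CD}: card=240; try (C,hash)→1720, (D,merge)→3720, (C,merge)→3940, (D,hash)→5560, (D,nl)→24080, (C,nl)→24300; best=1720 via (C,hash)
  {CE}: card=960; try (C,hash)→1720, (E,nl_idx)→1760, (E,merge)→3720, (C,merge)→3940, (E,hash)→5560, (E,nl)→24080 …(+1); best=1720 via (C,hash)
  {AC}: card=500; try (A,hash)→760, (C,merge)→1040, (A,nl_idx)→1060, (A,merge)→1070, (C,hash)→1220, (C,nl)→4050 …(+1); best=760 via (A,hash)
  {BCD}: card=3840; try (B,hash)→3080, (B,merge)→4520, (B,nl_idx)→7240, (D,hash)→7960, (D,merge)→19640, (B,nl)→20920 …(+1); best=3080 via (B,hash)
  {BCE}: card=15360; try (B,hash)→3800, (E,hash)→7960, (B,merge)→12920, (E,merge)→19640, (B,nl_idx)→23800, (E,nl_idx)→28160 …(+2); best=3800 via (B,hash)
  {ABC}: card=8000; try (B,hash)→2380, (A,hash)→3160, (B,merge)→6400, (B,nl_idx)→12260, (A,nl_idx)→16960, (A,merge)→16990 …(+2); best=2380 via (B,hash)
  {CDE}: card=2880; try (E,nl_idx)→6760, (E,merge)→6880, (E,hash)→7360, (D,hash)→8080, (D,merge)→15280, (E,nl)→73720 …(+1); best=6760 via (E,nl_idx)
  {ACD}: card=1500; try (A,hash)→2560, (A,merge)→4230, (A,nl_idx)→4660, (D,hash)→6660, (D,merge)→8760, (A,nl)→13720 …(+1); best=2560 via (A,hash)
  {ACE}: card=6000; try (A,hash)→3280, (E,hash)→6660, (E,merge)→8760, (E,nl_idx)→11260, (A,merge)→12630, (A,nl_idx)→13480 …(+2); best=3280 via (A,hash)
  {BCDE}: card=46080; try (B,hash)→10760, (E,hash)→12320, (D,hash)→24560, (B,merge)→44840, (E,merge)→56000, (B,nl_idx)→73000 …(+5); best=10760 via (B,hash)
  {ABCD}: card=24000; try (B,hash)→5180, (A,hash)→7520, (D,hash)→15780, (B,merge)→21200, (B,nl_idx)→37060, (A,nl_idx)→50120 …(+5); best=5180 via (B,hash)
  {ABCE}: card=96000; try (B,hash)→10400, (E,hash)→15780, (A,hash)→19760, (B,merge)→87920, (E,merge)→117380, (B,nl_idx)→141280 …(+6); best=10400 via (B,hash)
  {ACDE}: card=18000; try (E,hash)→9460, (A,hash)→10240, (D,hash)→14680, (E,merge)→23560, (E,nl_idx)→34060, (A,nl_idx)→42040 …(+5); best=9460 via (E,hash)
  {ABCDE}: card=288000; try (B,hash)→28580, (E,hash)→34580, (A,hash)→57440, (D,hash)→111800, (B,merge)→298100, (E,merge)→392180 …(+9); best=28580 via (B,hash)

cost=28580; order=D,C,A,E,B; methods=hash,hash,hash,hash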